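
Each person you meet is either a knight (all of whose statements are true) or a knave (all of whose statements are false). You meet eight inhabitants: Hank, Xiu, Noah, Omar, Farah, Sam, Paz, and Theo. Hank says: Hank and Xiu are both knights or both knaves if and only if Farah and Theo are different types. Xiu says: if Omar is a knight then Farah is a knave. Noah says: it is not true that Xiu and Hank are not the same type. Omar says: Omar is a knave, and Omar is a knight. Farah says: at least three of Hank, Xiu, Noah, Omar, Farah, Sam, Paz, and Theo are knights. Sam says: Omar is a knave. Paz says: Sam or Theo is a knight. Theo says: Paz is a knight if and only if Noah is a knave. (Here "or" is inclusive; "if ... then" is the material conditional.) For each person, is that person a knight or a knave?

Knights: Hank, Xiu, Noah, Farah, Sam, and Paz. Knaves: Omar and Theo.

Since Hank is a knight, "Hank and Xiu are both knights or both knaves if and only if Farah and Theo are different types" needs to be True, which holds.
Since Xiu is a knight, "if Omar is a knight then Farah is a knave" needs to be True, which holds.
Noah is a knight, so "it is not true that Xiu and Hank are not the same type" must be True — and it is.
Omar is a knave, and the claim "Omar is a knave, and Omar is a knight" is indeed False.
Farah (knight): "at least three of Hank, Xiu, Noah, Omar, Farah, Sam, Paz, and Theo are knights" — True. ✓
Sam is a knight; "Omar is a knave" is True, as required.
Paz is a knight, and the claim "Sam or Theo is a knight" is indeed True.
As a knave, Theo's statement "Paz is a knight if and only if Noah is a knave" should be False; it is.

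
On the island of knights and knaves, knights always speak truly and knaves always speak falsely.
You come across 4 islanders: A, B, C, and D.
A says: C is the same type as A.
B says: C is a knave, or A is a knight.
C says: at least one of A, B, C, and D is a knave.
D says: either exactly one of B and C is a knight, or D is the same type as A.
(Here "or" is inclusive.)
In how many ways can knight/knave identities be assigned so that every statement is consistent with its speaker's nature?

2

Consistent assignments:
  A=knight, B=knight, C=knight, D=knave
  A=knave, B=knave, C=knight, D=knight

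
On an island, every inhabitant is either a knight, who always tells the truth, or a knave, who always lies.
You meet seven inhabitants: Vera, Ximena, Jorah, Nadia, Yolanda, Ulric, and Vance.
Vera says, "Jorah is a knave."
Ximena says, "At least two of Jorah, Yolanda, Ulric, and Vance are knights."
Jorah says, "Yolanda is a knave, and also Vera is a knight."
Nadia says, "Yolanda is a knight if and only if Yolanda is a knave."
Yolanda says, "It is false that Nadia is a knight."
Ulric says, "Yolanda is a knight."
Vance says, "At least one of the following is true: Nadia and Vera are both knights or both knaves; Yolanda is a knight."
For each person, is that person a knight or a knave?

Vera is a knight, Ximena is a knight, Jorah is a knave, Nadia is a knave, Yolanda is a knight, Ulric is a knight, and Vance is a knight.

As a knight, Vera's statement "Jorah is a knave" should be true; it is.
Ximena (knight): "at least two of Jorah, Yolanda, Ulric, and Vance are knights" — true. ✓
As a knave, Jorah's statement "Yolanda is a knave, and also Vera is a knight" should be false; it is.
Nadia is a knave, and the claim "Yolanda is a knight if and only if Yolanda is a knave" is indeed false.
Since Yolanda is a knight, "it is false that Nadia is a knight" needs to be true, which holds.
Since Ulric is a knight, "Yolanda is a knight" needs to be true, which holds.
Vance is a knight, and the claim "at least one of the following is true: Nadia and Vera are both knights or both knaves; Yolanda is a knight" is indeed true.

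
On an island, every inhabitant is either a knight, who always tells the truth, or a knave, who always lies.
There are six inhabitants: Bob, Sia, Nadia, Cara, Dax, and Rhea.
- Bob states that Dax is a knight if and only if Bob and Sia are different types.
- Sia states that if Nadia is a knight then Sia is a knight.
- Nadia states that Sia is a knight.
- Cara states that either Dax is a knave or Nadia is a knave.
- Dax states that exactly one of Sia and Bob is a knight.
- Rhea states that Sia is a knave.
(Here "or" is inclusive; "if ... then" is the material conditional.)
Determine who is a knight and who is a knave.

Bob is a knight, Sia is a knight, Nadia is a knight, Cara is a knight, Dax is a knave, and Rhea is a knave.

As a knight, Bob's statement "Dax is a knight if and only if Bob and Sia are different types" should be true; it is.
Sia is a knight, so "if Nadia is a knight then Sia is a knight" must be true — and it is.
Nadia is a knight, and the claim "Sia is a knight" is indeed true.
Cara (knight): "either Dax is a knave or Nadia is a knave" — true. ✓
Dax is a knave, and the claim "exactly one of Sia and Bob is a knight" is indeed false.
Rhea is a knave; "Sia is a knave" is false, as required.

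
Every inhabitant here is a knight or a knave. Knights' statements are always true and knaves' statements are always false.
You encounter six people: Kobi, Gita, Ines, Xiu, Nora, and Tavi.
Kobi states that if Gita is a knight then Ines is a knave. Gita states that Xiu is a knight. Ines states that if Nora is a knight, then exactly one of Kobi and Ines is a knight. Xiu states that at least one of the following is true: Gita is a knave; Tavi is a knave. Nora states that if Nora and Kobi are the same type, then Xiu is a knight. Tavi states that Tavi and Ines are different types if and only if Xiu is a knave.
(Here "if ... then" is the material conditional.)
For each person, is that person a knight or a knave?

Knights: Gita, Ines, Xiu, and Nora. Knaves: Kobi and Tavi.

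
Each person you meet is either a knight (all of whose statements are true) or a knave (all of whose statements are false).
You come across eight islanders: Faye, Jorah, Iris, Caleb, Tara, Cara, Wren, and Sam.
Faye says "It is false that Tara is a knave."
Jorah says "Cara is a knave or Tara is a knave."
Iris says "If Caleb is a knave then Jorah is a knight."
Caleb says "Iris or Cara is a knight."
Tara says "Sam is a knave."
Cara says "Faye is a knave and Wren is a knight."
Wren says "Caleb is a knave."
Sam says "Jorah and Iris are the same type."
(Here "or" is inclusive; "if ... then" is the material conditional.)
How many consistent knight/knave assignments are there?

1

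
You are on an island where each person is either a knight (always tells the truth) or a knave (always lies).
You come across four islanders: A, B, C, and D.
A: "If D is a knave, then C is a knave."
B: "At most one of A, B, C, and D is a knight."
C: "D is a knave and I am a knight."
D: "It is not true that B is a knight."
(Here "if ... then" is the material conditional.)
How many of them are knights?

The unique consistent assignment is A=knight, B=knave, C=knave, D=knight.
That has 2 knights.

2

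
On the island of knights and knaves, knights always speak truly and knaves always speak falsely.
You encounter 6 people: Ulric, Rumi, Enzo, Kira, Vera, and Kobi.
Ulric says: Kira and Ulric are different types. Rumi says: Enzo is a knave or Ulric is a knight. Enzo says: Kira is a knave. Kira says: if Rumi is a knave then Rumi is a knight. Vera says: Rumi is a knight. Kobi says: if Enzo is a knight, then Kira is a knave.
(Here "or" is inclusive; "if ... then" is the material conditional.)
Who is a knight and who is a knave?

Knights: Enzo and Kobi. Knaves: Ulric, Rumi, Kira, and Vera.

Ulric is a knave, and the claim "Kira and Ulric are different types" is indeed false.
As a knave, Rumi's statement "Enzo is a knave or Ulric is a knight" should be false; it is.
As a knight, Enzo's statement "Kira is a knave" should be true; it is.
Kira (knave): "if Rumi is a knave then Rumi is a knight" — false. ✓
Vera (knave): "Rumi is a knight" — false. ✓
Kobi is a knight, and the claim "if Enzo is a knight, then Kira is a knave" is indeed true.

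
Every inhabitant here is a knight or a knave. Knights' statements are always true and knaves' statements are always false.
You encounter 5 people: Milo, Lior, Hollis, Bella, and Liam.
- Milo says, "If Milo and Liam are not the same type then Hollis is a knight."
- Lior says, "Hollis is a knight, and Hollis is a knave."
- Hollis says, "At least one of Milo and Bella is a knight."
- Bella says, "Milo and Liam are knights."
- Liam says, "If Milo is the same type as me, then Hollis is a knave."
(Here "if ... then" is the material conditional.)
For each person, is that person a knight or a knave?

Milo is a knave, Lior is a knave, Hollis is a knave, Bella is a knave, and Liam is a knight.

Milo is a knave, and the claim "if Milo and Liam are not the same type then Hollis is a knight" is indeed false.
Since Lior is a knave, "Hollis is a knight, and Hollis is a knave" needs to be false, which holds.
Hollis (knave): "at least one of Milo and Bella is a knight" — false. ✓
Since Bella is a knave, "Milo and Liam are knights" needs to be false, which holds.
Liam is a knight, so "if Milo is the same type as me, then Hollis is a knave" must be True — and it is.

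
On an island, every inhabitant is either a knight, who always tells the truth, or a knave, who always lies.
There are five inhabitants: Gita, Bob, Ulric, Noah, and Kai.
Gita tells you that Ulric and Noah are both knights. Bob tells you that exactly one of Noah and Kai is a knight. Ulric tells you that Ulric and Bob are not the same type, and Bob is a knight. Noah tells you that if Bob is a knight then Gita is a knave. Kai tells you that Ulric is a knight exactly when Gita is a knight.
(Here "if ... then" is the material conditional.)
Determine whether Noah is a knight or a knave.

Noah is a knight.

Consistent assignments: {Gita=knave, Bob=knave, Ulric=knave, Noah=knight, Kai=knight}
In every consistent assignment, Noah is a knight.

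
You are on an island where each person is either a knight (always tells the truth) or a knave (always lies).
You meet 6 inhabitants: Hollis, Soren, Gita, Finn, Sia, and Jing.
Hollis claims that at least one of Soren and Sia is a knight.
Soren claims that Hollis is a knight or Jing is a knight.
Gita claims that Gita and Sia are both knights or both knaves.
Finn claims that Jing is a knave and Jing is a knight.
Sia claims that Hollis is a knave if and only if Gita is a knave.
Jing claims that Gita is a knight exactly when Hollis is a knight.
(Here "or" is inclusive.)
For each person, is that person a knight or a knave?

Knights: Hollis, Soren, Gita, Sia, and Jing. Knaves: Finn.

As a knight, Hollis's statement "at least one of Soren and Sia is a knight" should be true; it is.
Soren (knight): "Hollis is a knight or Jing is a knight" — true. ✓
Gita is a knight, so "Gita and Sia are both knights or both knaves" must be true — and it is.
Finn is a knave; "Jing is a knave and Jing is a knight" is False, as required.
Sia is a knight; "Hollis is a knave if and only if Gita is a knave" is true, as required.
As a knight, Jing's statement "Gita is a knight exactly when Hollis is a knight" should be true; it is.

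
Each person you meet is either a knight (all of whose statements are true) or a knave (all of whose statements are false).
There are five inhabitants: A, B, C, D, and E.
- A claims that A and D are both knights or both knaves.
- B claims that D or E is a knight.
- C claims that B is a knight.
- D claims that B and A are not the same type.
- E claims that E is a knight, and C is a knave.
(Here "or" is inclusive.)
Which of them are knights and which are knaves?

A is a knave, B is a knight, C is a knight, D is a knight, and E is a knave.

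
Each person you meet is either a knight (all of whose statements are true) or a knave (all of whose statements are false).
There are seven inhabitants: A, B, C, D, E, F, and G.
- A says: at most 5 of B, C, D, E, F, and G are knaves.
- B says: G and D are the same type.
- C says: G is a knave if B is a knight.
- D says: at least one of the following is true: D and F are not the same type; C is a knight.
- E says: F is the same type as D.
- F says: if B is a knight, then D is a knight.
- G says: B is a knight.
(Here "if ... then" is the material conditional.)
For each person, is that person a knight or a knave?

A is a knight; "at most 5 of B, C, D, E, F, and G are knaves" is true, as required.
Since B is a knave, "G and D are the same type" needs to be False, which holds.
C is a knight; "G is a knave if B is a knight" is true, as required.
D is a knight; "at least one of the following is true: D and F are not the same type; C is a knight" is true, as required.
E is a knight, and the claim "F is the same type as D" is indeed true.
F is a knight; "if B is a knight, then D is a knight" is true, as required.
G (knave): "B is a knight" — False. ✓

A is a knight, B is a knave, C is a knight, D is a knight, E is a knight, F is a knight, and G is a knave.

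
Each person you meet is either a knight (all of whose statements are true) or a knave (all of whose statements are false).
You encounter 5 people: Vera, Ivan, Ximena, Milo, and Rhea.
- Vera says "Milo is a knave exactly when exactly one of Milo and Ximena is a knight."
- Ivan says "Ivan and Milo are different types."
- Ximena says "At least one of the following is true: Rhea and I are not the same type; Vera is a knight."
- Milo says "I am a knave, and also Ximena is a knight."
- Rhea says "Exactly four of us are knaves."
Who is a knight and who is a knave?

Vera is a knave, Ivan is a knave, Ximena is a knave, Milo is a knave, and Rhea is a knave.

Since Vera is a knave, "Milo is a knave exactly when exactly one of Milo and Ximena is a knight" needs to be False, which holds.
Since Ivan is a knave, "Ivan and Milo are different types" needs to be False, which holds.
Ximena is a knave, and the claim "at least one of the following is true: Rhea and I are not the same type; Vera is a knight" is indeed False.
Milo is a knave, and the claim "I am a knave, and also Ximena is a knight" is indeed False.
Rhea (knave): "exactly four of us are knaves" — False. ✓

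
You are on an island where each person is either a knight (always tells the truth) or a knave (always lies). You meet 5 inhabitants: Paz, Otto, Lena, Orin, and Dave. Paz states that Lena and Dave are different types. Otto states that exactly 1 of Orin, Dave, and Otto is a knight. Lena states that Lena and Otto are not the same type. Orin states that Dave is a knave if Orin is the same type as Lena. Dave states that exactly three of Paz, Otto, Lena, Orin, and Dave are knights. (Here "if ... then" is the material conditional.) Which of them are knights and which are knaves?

Knights: Paz, Orin, and Dave. Knaves: Otto and Lena.

Suppose Paz is a knave. Then Paz's statement "Lena and Dave are different types" would have to be false. Checking the 16 ways to assign the others, none is consistent with every speaker.
(For instance, with Otto=knave, Lena=knave, Orin=knight, Dave=knight, Paz's claim "Lena and Dave are different types" comes out true where it would need to be false.)
So Paz must be a knight, making "Lena and Dave are different types" true. Taking Paz=knight, Otto=knave, Lena=knave, Orin=knight, Dave=knight, each remaining statement checks out:
  Otto (knave): "exactly 1 of Orin, Dave, and Otto is a knight" — false. ✓
  Lena (knave): "Lena and Otto are not the same type" — false. ✓
  Orin (knight): "Dave is a knave if Orin is the same type as Lena" — true. ✓
  Dave (knight): "exactly three of Paz, Otto, Lena, Orin, and Dave are knights" — true. ✓
This is the unique consistent assignment.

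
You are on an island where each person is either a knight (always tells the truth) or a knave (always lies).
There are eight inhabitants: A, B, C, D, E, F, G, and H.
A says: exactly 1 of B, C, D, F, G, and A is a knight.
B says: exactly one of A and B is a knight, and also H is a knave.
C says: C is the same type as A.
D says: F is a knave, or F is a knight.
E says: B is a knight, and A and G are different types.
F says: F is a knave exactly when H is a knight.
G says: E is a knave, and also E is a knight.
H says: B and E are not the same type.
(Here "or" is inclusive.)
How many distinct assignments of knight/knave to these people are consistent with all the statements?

0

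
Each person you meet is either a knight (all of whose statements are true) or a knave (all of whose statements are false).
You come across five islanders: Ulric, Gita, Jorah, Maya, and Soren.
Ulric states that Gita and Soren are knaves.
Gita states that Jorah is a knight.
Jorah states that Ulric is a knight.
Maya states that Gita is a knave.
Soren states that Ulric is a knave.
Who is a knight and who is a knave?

Ulric (knave): "Gita and Soren are knaves" — false. ✓
Gita (knave): "Jorah is a knight" — false. ✓
Since Jorah is a knave, "Ulric is a knight" needs to be false, which holds.
As a knight, Maya's statement "Gita is a knave" should be True; it is.
Soren is a knight; "Ulric is a knave" is True, as required.

Knights: Maya and Soren. Knaves: Ulric, Gita, and Jorah.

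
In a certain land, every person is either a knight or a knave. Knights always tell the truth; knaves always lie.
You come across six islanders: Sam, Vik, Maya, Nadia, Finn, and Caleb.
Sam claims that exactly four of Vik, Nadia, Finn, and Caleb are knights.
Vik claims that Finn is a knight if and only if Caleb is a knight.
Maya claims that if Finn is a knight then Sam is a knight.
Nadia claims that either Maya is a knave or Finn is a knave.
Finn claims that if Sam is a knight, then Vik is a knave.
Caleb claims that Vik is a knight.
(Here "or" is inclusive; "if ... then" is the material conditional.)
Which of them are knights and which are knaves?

Sam is a knave, Vik is a knave, Maya is a knave, Nadia is a knight, Finn is a knight, and Caleb is a knave.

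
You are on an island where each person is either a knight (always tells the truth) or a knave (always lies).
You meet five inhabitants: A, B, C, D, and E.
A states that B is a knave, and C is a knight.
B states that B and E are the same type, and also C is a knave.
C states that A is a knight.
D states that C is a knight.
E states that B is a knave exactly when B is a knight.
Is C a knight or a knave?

C is a knight.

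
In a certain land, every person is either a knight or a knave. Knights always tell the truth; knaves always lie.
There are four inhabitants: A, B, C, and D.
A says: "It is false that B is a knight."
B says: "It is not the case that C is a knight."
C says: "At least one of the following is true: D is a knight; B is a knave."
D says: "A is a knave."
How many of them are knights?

The unique consistent assignment is A=knight, B=knave, C=knight, D=knave.
That has 2 knights.

2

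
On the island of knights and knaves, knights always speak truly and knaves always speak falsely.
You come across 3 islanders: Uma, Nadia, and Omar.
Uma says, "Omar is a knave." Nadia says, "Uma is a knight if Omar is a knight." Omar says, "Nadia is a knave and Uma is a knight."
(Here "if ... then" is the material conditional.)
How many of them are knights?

2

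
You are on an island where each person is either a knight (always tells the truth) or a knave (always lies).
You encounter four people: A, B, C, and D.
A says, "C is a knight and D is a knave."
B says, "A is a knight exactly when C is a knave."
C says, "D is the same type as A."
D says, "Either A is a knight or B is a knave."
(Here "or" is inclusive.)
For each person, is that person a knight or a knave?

Suppose A is a knight. Then A's statement "C is a knight and D is a knave" would have to be true. Checking the 8 ways to assign the others, none is consistent with every speaker.
(For instance, with B=knave, C=knave, D=knight, A's claim "C is a knight and D is a knave" comes out false where it would need to be true.)
So A must be a knave, making "C is a knight and D is a knave" false. Taking A=knave, B=knave, C=knave, D=knight, each remaining statement checks out:
  B (knave): "A is a knight exactly when C is a knave" — false. ✓
  C (knave): "D is the same type as A" — false. ✓
  D (knight): "either A is a knight or B is a knave" — true. ✓
This is the unique consistent assignment.

A is a knave, B is a knave, C is a knave, and D is a knight.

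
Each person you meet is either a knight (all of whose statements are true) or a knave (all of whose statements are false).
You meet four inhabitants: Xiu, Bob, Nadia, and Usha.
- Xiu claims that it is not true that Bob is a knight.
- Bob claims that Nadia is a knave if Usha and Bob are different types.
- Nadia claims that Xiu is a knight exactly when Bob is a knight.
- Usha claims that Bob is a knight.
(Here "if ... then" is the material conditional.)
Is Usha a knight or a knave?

Consistent assignments: {Xiu=knave, Bob=knight, Nadia=knave, Usha=knight}
In every consistent assignment, Usha is a knight.

Usha is a knight.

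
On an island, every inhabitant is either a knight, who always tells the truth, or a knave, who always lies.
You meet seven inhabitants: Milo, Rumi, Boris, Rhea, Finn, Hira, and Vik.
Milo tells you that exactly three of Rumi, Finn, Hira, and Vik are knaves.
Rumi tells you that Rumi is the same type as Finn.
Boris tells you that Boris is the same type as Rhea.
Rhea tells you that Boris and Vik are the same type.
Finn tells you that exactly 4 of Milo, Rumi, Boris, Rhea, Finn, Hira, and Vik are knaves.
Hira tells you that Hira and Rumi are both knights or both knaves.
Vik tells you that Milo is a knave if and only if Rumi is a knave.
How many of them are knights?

The unique consistent assignment is Milo=knave, Rumi=knight, Boris=knave, Rhea=knight, Finn=knight, Hira=knave, Vik=knave.
That has 3 knights.

3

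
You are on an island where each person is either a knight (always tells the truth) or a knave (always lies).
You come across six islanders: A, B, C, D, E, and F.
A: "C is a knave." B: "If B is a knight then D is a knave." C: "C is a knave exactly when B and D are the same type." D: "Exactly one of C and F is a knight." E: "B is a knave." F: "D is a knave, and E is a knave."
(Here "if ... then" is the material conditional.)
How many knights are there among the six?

3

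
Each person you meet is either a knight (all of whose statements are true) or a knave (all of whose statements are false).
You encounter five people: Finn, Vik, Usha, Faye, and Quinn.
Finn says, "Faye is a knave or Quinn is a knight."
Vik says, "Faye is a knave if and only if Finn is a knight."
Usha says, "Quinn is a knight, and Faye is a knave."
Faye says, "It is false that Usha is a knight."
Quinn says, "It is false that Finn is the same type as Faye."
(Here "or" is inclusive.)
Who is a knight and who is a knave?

Finn (knight): "Faye is a knave or Quinn is a knight" — true. ✓
As a knight, Vik's statement "Faye is a knave if and only if Finn is a knight" should be true; it is.
Usha is a knight, and the claim "Quinn is a knight, and Faye is a knave" is indeed true.
Since Faye is a knave, "it is false that Usha is a knight" needs to be False, which holds.
As a knight, Quinn's statement "it is false that Finn is the same type as Faye" should be true; it is.

Knights: Finn, Vik, Usha, and Quinn. Knaves: Faye.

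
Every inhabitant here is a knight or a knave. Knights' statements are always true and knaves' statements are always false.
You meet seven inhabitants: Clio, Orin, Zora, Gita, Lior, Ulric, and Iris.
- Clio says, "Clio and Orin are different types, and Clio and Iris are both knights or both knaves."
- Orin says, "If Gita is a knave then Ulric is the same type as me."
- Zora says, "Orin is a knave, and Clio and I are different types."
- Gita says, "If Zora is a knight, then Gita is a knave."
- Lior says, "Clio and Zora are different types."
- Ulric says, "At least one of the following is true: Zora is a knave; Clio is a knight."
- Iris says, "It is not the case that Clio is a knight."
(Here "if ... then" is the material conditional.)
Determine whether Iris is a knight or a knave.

Iris is a knight.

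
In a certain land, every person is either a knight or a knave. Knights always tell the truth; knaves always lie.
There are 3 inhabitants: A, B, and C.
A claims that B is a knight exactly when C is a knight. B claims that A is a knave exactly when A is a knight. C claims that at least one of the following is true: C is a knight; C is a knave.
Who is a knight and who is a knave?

A is a knave, B is a knave, and C is a knight.

A is a knave, and the claim "B is a knight exactly when C is a knight" is indeed False.
B is a knave, and the claim "A is a knave exactly when A is a knight" is indeed False.
Since C is a knight, "at least one of the following is true: C is a knight; C is a knave" needs to be true, which holds.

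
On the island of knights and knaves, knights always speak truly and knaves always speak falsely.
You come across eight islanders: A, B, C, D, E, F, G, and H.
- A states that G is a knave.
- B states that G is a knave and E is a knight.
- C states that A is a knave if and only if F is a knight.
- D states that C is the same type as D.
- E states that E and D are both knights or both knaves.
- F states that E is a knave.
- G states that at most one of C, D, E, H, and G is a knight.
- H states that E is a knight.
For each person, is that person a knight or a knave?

A is a knight, so "G is a knave" must be true — and it is.
B (knight): "G is a knave and E is a knight" — true. ✓
C is a knight; "A is a knave if and only if F is a knight" is true, as required.
D is a knight, and the claim "C is the same type as D" is indeed true.
E is a knight; "E and D are both knights or both knaves" is true, as required.
As a knave, F's statement "E is a knave" should be False; it is.
G (knave): "at most one of C, D, E, H, and G is a knight" — False. ✓
H is a knight, and the claim "E is a knight" is indeed true.

A is a knight, B is a knight, C is a knight, D is a knight, E is a knight, F is a knave, G is a knave, and H is a knight.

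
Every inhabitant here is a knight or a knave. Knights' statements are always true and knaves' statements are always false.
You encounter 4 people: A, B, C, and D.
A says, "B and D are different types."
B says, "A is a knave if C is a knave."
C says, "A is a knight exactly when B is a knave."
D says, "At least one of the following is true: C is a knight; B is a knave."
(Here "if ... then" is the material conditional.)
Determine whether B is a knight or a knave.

Consistent assignments: {A=knave, B=knight, C=knight, D=knight}
In every consistent assignment, B is a knight.

B is a knight.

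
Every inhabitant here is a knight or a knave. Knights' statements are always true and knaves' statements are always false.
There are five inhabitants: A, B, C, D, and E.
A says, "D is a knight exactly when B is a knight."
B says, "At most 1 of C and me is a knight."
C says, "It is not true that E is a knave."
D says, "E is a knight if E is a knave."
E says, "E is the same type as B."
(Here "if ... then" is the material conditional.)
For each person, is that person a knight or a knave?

A is a knave, B is a knight, C is a knave, D is a knave, and E is a knave.

Suppose A is a knight. Then A's statement "D is a knight exactly when B is a knight" would have to be true. Checking the 16 ways to assign the others, none is consistent with every speaker.
(For instance, with B=knight, C=knave, D=knave, E=knave, A's claim "D is a knight exactly when B is a knight" comes out false where it would need to be true.)
So A must be a knave, making "D is a knight exactly when B is a knight" false. Taking A=knave, B=knight, C=knave, D=knave, E=knave, each remaining statement checks out:
  B (knight): "at most 1 of C and me is a knight" — true. ✓
  C (knave): "it is not true that E is a knave" — false. ✓
  D (knave): "E is a knight if E is a knave" — false. ✓
  E (knave): "E is the same type as B" — false. ✓
This is the unique consistent assignment.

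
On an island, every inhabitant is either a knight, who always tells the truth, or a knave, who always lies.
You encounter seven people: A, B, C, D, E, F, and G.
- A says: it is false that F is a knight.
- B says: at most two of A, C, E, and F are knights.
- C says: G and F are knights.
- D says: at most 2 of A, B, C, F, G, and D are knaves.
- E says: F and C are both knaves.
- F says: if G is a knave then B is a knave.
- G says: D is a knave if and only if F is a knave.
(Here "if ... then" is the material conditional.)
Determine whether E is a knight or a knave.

E is a knave.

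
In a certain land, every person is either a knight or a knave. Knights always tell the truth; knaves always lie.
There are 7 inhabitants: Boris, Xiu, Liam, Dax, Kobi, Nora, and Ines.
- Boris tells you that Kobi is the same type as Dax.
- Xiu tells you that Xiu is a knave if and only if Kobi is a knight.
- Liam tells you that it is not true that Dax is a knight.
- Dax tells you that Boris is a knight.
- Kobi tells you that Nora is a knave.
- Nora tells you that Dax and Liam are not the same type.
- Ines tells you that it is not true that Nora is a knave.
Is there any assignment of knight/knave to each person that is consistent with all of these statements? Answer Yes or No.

No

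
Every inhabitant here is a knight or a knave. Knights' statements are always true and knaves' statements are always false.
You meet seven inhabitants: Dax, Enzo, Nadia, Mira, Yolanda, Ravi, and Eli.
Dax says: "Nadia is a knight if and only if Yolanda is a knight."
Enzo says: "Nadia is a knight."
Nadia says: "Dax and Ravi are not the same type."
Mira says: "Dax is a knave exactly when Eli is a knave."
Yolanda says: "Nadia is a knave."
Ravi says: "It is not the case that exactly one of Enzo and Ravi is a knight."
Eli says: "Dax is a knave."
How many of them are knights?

4

The unique consistent assignment is Dax=knave, Enzo=knight, Nadia=knight, Mira=knave, Yolanda=knave, Ravi=knight, Eli=knight.
That has 4 knights.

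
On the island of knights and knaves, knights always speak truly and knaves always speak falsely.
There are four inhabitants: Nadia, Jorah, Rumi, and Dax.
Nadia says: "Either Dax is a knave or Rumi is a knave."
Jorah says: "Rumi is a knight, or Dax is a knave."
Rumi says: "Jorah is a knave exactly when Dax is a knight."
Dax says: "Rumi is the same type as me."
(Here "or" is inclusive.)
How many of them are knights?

3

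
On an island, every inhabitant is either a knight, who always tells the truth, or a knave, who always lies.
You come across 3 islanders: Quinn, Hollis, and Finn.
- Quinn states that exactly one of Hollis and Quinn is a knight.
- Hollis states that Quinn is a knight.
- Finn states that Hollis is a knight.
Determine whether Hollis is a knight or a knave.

Consistent assignments: {Quinn=knave, Hollis=knave, Finn=knave}
In every consistent assignment, Hollis is a knave.

Hollis is a knave.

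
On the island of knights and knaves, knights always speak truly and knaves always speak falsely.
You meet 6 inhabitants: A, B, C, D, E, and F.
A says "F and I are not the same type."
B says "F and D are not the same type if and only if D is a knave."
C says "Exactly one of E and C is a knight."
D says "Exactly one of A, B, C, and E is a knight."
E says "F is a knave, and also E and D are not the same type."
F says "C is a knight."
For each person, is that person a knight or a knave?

Knights: none. Knaves: A, B, C, D, E, and F.

Since A is a knave, "F and I are not the same type" needs to be False, which holds.
Since B is a knave, "F and D are not the same type if and only if D is a knave" needs to be False, which holds.
Since C is a knave, "exactly one of E and C is a knight" needs to be False, which holds.
D is a knave; "exactly one of A, B, C, and E is a knight" is False, as required.
E is a knave; "F is a knave, and also E and D are not the same type" is False, as required.
Since F is a knave, "C is a knight" needs to be False, which holds.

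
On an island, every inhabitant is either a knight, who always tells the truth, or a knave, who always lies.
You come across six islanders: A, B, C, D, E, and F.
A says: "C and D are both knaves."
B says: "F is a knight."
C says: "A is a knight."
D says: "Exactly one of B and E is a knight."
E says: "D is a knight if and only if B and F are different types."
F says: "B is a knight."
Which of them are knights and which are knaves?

A is a knave, B is a knight, C is a knave, D is a knight, E is a knave, and F is a knight.

As a knave, A's statement "C and D are both knaves" should be False; it is.
B is a knight, and the claim "F is a knight" is indeed True.
C is a knave, so "A is a knight" must be False — and it is.
Since D is a knight, "exactly one of B and E is a knight" needs to be True, which holds.
E (knave): "D is a knight if and only if B and F are different types" — False. ✓
F is a knight, and the claim "B is a knight" is indeed True.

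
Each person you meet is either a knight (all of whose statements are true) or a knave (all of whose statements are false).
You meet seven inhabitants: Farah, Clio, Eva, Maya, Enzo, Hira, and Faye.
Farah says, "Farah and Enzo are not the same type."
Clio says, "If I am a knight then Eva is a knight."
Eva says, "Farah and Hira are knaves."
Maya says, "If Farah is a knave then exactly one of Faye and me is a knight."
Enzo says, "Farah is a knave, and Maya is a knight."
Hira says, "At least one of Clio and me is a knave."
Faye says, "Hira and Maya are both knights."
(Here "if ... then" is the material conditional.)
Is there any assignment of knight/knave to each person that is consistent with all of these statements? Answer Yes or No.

No

Checking all 128 assignments, each has at least one speaker whose statement's truth value contradicts their type.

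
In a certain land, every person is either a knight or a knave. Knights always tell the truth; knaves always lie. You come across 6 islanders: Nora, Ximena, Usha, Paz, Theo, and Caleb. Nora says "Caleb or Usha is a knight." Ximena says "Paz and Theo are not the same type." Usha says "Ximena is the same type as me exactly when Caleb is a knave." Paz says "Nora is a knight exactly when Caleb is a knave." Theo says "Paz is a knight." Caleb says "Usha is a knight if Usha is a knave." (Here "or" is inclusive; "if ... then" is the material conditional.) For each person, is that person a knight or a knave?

Nora is a knight; "Caleb or Usha is a knight" is True, as required.
Ximena is a knave, and the claim "Paz and Theo are not the same type" is indeed false.
Usha is a knight, and the claim "Ximena is the same type as me exactly when Caleb is a knave" is indeed True.
Paz is a knave, and the claim "Nora is a knight exactly when Caleb is a knave" is indeed false.
Theo is a knave, and the claim "Paz is a knight" is indeed false.
Since Caleb is a knight, "Usha is a knight if Usha is a knave" needs to be True, which holds.

Nora is a knight, Ximena is a knave, Usha is a knight, Paz is a knave, Theo is a knave, and Caleb is a knight.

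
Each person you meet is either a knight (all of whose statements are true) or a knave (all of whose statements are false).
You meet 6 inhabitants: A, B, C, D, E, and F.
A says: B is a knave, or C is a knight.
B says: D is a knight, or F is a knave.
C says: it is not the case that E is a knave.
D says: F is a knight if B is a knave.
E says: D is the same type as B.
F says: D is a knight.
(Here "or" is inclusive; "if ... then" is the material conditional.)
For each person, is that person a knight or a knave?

Knights: A, B, C, D, E, and F. Knaves: none.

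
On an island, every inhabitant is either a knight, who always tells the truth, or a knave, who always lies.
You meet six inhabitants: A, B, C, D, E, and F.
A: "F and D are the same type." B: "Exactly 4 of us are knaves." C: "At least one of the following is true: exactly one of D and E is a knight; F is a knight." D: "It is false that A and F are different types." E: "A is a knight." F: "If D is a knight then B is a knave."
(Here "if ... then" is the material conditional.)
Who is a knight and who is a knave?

A is a knight, B is a knave, C is a knight, D is a knight, E is a knight, and F is a knight.

A (knight): "F and D are the same type" — true. ✓
B is a knave; "exactly 4 of us are knaves" is false, as required.
C is a knight, and the claim "at least one of the following is true: exactly one of D and E is a knight; F is a knight" is indeed true.
Since D is a knight, "it is false that A and F are different types" needs to be true, which holds.
E is a knight, so "A is a knight" must be true — and it is.
As a knight, F's statement "if D is a knight then B is a knave" should be true; it is.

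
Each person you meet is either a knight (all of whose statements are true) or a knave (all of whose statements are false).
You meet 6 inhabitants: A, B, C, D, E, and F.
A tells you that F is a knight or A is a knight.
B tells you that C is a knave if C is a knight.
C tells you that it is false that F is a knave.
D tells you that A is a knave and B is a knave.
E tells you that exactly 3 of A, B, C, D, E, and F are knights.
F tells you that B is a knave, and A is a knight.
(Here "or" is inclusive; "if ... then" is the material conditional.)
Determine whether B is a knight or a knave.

B is a knight.

Consistent assignments: {A=knight, B=knight, C=knave, D=knave, E=knight, F=knave}; {A=knight, B=knight, C=knave, D=knave, E=knave, F=knave}; {A=knave, B=knight, C=knave, D=knave, E=knave, F=knave}
In every consistent assignment, B is a knight.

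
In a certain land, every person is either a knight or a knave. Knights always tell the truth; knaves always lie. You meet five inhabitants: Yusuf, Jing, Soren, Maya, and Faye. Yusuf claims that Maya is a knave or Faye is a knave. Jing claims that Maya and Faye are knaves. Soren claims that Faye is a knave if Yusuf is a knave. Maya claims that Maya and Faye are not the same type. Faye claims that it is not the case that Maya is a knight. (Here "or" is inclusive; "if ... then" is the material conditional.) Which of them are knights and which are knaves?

Yusuf is a knight, Jing is a knave, Soren is a knight, Maya is a knight, and Faye is a knave.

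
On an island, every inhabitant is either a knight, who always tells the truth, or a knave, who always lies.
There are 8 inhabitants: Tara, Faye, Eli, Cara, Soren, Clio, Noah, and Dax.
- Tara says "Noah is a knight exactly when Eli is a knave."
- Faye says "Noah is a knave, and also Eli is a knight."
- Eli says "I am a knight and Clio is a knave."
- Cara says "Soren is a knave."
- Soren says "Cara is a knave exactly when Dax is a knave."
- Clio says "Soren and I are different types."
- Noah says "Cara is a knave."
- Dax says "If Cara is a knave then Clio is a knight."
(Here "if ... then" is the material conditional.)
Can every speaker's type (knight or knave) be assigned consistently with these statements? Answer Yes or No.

No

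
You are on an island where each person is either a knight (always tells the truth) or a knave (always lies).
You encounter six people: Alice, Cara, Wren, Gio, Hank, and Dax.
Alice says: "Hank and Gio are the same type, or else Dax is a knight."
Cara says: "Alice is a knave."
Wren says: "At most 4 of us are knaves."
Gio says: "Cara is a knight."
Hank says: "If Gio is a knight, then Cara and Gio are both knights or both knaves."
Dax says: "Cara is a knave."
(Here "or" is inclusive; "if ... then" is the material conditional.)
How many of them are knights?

4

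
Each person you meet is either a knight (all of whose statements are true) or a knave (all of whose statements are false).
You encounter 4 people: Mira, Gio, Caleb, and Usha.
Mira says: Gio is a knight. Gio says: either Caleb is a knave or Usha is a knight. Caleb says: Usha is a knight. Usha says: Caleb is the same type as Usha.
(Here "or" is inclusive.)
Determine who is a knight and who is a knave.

Knights: Mira, Gio, Caleb, and Usha. Knaves: none.

Suppose Mira is a knave. Then Mira's statement "Gio is a knight" would have to be false. Checking the 8 ways to assign the others, none is consistent with every speaker.
(For instance, with Gio=knight, Caleb=knight, Usha=knight, Mira's claim "Gio is a knight" comes out true where it would need to be false.)
So Mira must be a knight, making "Gio is a knight" true. Taking Mira=knight, Gio=knight, Caleb=knight, Usha=knight, each remaining statement checks out:
  Gio (knight): "either Caleb is a knave or Usha is a knight" — true. ✓
  Caleb (knight): "Usha is a knight" — true. ✓
  Usha (knight): "Caleb is the same type as Usha" — true. ✓
This is the unique consistent assignment.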